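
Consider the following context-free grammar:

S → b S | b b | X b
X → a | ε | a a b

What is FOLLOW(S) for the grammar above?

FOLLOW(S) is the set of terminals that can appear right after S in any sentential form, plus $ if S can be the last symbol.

We compute FOLLOW(S) using the standard algorithm.
FOLLOW(S) starts with {$}.
FIRST(S) = {a, b}
FIRST(X) = {a, ε}
FOLLOW(S) = {$}
FOLLOW(X) = {b}
Therefore, FOLLOW(S) = {$}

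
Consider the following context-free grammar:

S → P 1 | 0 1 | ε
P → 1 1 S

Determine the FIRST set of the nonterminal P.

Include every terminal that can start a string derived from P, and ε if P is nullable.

We compute FIRST(P) using the standard algorithm.
FIRST(P) = {1}
FIRST(S) = {0, 1, ε}
Therefore, FIRST(P) = {1}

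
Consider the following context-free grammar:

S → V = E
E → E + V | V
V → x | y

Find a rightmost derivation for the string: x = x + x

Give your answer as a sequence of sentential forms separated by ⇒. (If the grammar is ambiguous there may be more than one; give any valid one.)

S ⇒ V = E ⇒ V = E + V ⇒ V = E + x ⇒ V = V + x ⇒ V = x + x ⇒ x = x + x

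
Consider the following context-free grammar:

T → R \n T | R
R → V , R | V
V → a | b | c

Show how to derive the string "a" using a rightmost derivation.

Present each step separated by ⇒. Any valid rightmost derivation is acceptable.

T ⇒ R ⇒ V ⇒ a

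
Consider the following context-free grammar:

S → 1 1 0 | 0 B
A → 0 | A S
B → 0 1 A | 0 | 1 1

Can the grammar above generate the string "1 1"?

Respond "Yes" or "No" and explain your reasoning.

No - no valid derivation exists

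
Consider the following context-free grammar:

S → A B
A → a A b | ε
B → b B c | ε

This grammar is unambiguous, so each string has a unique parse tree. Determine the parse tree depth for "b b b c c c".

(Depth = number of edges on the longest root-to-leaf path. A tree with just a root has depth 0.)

5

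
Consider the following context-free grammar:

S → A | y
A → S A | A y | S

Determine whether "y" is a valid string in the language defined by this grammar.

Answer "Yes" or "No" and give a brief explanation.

Yes - a valid derivation exists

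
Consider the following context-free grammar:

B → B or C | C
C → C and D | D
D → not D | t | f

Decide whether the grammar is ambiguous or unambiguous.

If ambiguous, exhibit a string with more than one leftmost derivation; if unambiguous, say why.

Unambiguous - every string in the language has a unique leftmost derivation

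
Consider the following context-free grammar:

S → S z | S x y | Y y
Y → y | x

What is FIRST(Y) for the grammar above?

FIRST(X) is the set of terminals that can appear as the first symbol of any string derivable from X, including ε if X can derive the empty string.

We compute FIRST(Y) using the standard algorithm.
FIRST(S) = {x, y}
FIRST(Y) = {x, y}
Therefore, FIRST(Y) = {x, y}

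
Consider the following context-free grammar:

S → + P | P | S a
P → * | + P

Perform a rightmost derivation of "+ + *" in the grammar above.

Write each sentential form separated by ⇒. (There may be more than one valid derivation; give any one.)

S ⇒ + P ⇒ + + P ⇒ + + *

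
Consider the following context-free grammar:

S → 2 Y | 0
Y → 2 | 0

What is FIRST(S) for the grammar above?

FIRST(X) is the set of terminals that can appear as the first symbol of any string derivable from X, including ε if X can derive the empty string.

We compute FIRST(S) using the standard algorithm.
FIRST(S) = {0, 2}
FIRST(Y) = {0, 2}
Therefore, FIRST(S) = {0, 2}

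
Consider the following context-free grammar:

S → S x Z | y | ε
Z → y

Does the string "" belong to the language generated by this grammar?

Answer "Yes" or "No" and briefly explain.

Yes - a valid derivation exists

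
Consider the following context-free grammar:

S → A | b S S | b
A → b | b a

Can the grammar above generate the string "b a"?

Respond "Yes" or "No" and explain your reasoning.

Yes - a valid derivation exists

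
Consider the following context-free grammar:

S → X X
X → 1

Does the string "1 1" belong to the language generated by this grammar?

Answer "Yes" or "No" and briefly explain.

Yes - a valid derivation exists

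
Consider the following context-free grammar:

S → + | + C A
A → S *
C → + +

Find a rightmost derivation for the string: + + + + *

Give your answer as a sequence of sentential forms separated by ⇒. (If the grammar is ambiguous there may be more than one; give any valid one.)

S ⇒ + C A ⇒ + C S * ⇒ + C + * ⇒ + + + + *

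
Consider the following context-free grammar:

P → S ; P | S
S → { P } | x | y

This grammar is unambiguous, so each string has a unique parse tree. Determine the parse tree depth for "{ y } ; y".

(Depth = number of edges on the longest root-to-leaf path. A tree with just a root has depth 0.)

4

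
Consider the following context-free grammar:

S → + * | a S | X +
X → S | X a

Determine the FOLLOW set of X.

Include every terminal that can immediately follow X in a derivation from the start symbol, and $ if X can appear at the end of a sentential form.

We compute FOLLOW(X) using the standard algorithm.
FOLLOW(S) starts with {$}.
FIRST(S) = {+, a}
FIRST(X) = {+, a}
FOLLOW(S) = {$, +, a}
FOLLOW(X) = {+, a}
Therefore, FOLLOW(X) = {+, a}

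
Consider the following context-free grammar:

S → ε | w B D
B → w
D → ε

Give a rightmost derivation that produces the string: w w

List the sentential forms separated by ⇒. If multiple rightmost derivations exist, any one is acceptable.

S ⇒ w B D ⇒ w B ⇒ w w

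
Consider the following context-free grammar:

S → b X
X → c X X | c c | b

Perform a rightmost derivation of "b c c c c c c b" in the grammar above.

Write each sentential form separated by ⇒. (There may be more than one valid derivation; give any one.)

S ⇒ b X ⇒ b c X X ⇒ b c X c X X ⇒ b c X c X b ⇒ b c X c c c b ⇒ b c c c c c c b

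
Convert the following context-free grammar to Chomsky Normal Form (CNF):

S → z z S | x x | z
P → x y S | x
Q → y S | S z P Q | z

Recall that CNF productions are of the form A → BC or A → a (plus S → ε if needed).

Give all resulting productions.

TZ → z; TX → x; S → z; TY → y; P → x; Q → z; S → TZ X0; X0 → TZ S; S → TX TX; P → TX X1; X1 → TY S; Q → TY S; Q → S X2; X2 → TZ X3; X3 → P Q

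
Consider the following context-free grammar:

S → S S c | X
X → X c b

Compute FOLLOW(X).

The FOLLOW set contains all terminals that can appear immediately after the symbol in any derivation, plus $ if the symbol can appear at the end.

We compute FOLLOW(X) using the standard algorithm.
FOLLOW(S) starts with {$}.
FIRST(S) = {}
FIRST(X) = {}
FOLLOW(S) = {$, c}
FOLLOW(X) = {$, c}
Therefore, FOLLOW(X) = {$, c}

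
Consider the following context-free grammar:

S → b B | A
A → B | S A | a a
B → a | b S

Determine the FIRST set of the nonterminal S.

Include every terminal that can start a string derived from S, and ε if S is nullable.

We compute FIRST(S) using the standard algorithm.
FIRST(A) = {a, b}
FIRST(B) = {a, b}
FIRST(S) = {a, b}
Therefore, FIRST(S) = {a, b}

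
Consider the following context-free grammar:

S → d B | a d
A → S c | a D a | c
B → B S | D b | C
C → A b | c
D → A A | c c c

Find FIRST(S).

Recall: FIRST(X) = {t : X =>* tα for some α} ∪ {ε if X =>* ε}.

We compute FIRST(S) using the standard algorithm.
FIRST(A) = {a, c, d}
FIRST(B) = {a, c, d}
FIRST(C) = {a, c, d}
FIRST(D) = {a, c, d}
FIRST(S) = {a, d}
Therefore, FIRST(S) = {a, d}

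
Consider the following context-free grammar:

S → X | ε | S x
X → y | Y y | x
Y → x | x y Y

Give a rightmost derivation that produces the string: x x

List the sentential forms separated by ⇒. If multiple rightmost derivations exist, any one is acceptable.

S ⇒ S x ⇒ X x ⇒ x x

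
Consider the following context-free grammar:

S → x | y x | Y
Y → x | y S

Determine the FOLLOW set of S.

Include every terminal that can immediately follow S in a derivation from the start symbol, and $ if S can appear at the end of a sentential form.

We compute FOLLOW(S) using the standard algorithm.
FOLLOW(S) starts with {$}.
FIRST(S) = {x, y}
FIRST(Y) = {x, y}
FOLLOW(S) = {$}
FOLLOW(Y) = {$}
Therefore, FOLLOW(S) = {$}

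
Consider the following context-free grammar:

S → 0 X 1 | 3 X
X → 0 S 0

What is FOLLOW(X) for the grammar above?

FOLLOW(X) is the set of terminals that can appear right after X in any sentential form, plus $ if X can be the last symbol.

We compute FOLLOW(X) using the standard algorithm.
FOLLOW(S) starts with {$}.
FIRST(S) = {0, 3}
FIRST(X) = {0}
FOLLOW(S) = {$, 0}
FOLLOW(X) = {$, 0, 1}
Therefore, FOLLOW(X) = {$, 0, 1}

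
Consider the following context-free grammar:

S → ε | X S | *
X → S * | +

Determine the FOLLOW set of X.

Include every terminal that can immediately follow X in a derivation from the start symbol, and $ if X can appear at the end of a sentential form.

We compute FOLLOW(X) using the standard algorithm.
FOLLOW(S) starts with {$}.
FIRST(S) = {*, +, ε}
FIRST(X) = {*, +}
FOLLOW(S) = {$, *}
FOLLOW(X) = {$, *, +}
Therefore, FOLLOW(X) = {$, *, +}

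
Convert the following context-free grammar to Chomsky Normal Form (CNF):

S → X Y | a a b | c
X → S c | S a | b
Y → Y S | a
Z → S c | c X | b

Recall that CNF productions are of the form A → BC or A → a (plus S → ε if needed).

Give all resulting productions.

TA → a; TB → b; S → c; TC → c; X → b; Y → a; Z → b; S → X Y; S → TA X0; X0 → TA TB; X → S TC; X → S TA; Y → Y S; Z → S TC; Z → TC X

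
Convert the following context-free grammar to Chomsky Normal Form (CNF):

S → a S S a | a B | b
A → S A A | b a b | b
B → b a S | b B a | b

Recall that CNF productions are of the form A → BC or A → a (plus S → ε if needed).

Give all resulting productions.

TA → a; S → b; TB → b; A → b; B → b; S → TA X0; X0 → S X1; X1 → S TA; S → TA B; A → S X2; X2 → A A; A → TB X3; X3 → TA TB; B → TB X4; X4 → TA S; B → TB X5; X5 → B TA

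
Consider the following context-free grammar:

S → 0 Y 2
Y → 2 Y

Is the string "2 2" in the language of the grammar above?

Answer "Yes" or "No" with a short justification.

No - no valid derivation exists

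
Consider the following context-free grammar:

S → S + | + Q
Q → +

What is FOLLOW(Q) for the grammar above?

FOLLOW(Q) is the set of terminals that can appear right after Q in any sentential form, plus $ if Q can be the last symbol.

We compute FOLLOW(Q) using the standard algorithm.
FOLLOW(S) starts with {$}.
FIRST(Q) = {+}
FIRST(S) = {+}
FOLLOW(Q) = {$, +}
FOLLOW(S) = {$, +}
Therefore, FOLLOW(Q) = {$, +}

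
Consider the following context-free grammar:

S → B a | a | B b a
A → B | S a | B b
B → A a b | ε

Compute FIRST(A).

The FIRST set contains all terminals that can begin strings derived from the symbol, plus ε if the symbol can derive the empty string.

We compute FIRST(A) using the standard algorithm.
FIRST(A) = {a, b, ε}
FIRST(B) = {a, b, ε}
FIRST(S) = {a, b}
Therefore, FIRST(A) = {a, b, ε}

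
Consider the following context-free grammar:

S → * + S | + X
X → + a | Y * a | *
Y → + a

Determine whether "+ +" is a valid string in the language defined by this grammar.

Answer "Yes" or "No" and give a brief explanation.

No - no valid derivation exists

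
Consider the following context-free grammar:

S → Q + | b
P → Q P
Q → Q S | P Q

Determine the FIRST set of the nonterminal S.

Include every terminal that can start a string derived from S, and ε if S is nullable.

We compute FIRST(S) using the standard algorithm.
FIRST(P) = {}
FIRST(Q) = {}
FIRST(S) = {b}
Therefore, FIRST(S) = {b}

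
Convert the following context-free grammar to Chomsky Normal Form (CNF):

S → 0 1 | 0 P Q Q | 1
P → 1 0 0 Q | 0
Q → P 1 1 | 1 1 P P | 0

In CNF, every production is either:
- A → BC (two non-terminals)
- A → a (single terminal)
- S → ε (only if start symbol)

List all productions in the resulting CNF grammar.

T0 → 0; T1 → 1; S → 1; P → 0; Q → 0; S → T0 T1; S → T0 X0; X0 → P X1; X1 → Q Q; P → T1 X2; X2 → T0 X3; X3 → T0 Q; Q → P X4; X4 → T1 T1; Q → T1 X5; X5 → T1 X6; X6 → P P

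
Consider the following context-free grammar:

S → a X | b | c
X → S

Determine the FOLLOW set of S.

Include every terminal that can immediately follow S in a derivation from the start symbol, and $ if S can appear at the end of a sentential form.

We compute FOLLOW(S) using the standard algorithm.
FOLLOW(S) starts with {$}.
FIRST(S) = {a, b, c}
FIRST(X) = {a, b, c}
FOLLOW(S) = {$}
FOLLOW(X) = {$}
Therefore, FOLLOW(S) = {$}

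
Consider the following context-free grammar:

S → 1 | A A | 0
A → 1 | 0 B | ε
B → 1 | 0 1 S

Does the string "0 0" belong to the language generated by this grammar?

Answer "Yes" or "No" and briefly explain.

No - no valid derivation exists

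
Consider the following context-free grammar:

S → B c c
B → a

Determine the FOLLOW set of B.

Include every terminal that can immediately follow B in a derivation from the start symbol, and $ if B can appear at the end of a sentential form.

We compute FOLLOW(B) using the standard algorithm.
FOLLOW(S) starts with {$}.
FIRST(B) = {a}
FIRST(S) = {a}
FOLLOW(B) = {c}
FOLLOW(S) = {$}
Therefore, FOLLOW(B) = {c}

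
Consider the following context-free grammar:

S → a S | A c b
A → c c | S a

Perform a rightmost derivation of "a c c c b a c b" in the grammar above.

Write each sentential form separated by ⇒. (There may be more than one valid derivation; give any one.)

S ⇒ a S ⇒ a A c b ⇒ a S a c b ⇒ a A c b a c b ⇒ a c c c b a c b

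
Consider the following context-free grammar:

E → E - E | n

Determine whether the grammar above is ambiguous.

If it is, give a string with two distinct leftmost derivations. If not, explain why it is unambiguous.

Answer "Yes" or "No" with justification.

Yes - the string 'n - n - n - n' has two distinct leftmost derivations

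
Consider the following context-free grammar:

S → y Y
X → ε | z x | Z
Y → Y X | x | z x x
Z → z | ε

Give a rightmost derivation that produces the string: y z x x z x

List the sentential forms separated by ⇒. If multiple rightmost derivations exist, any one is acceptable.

S ⇒ y Y ⇒ y Y X ⇒ y Y z x ⇒ y z x x z x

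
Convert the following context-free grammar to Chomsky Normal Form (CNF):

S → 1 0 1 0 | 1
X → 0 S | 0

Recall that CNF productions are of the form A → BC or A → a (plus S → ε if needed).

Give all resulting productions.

T1 → 1; T0 → 0; S → 1; X → 0; S → T1 X0; X0 → T0 X1; X1 → T1 T0; X → T0 S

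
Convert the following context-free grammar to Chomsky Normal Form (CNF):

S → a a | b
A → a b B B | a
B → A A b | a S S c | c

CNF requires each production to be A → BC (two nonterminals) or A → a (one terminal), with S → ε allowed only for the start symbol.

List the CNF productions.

TA → a; S → b; TB → b; A → a; TC → c; B → c; S → TA TA; A → TA X0; X0 → TB X1; X1 → B B; B → A X2; X2 → A TB; B → TA X3; X3 → S X4; X4 → S TC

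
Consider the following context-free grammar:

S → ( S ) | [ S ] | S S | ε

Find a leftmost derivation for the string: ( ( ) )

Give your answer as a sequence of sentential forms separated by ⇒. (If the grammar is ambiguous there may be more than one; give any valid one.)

S ⇒ ( S ) ⇒ ( ( S ) ) ⇒ ( ( ) )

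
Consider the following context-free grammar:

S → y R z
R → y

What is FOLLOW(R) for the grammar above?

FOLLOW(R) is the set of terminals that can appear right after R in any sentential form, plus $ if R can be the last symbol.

We compute FOLLOW(R) using the standard algorithm.
FOLLOW(S) starts with {$}.
FIRST(R) = {y}
FIRST(S) = {y}
FOLLOW(R) = {z}
FOLLOW(S) = {$}
Therefore, FOLLOW(R) = {z}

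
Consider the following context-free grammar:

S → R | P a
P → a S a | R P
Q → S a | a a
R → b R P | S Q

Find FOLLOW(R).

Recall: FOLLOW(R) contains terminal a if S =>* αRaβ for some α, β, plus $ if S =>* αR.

We compute FOLLOW(R) using the standard algorithm.
FOLLOW(S) starts with {$}.
FIRST(P) = {a, b}
FIRST(Q) = {a, b}
FIRST(R) = {a, b}
FIRST(S) = {a, b}
FOLLOW(P) = {$, a, b}
FOLLOW(Q) = {$, a, b}
FOLLOW(R) = {$, a, b}
FOLLOW(S) = {$, a, b}
Therefore, FOLLOW(R) = {$, a, b}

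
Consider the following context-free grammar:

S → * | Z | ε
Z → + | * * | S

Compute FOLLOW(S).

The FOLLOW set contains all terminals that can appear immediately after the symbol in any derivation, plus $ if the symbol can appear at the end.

We compute FOLLOW(S) using the standard algorithm.
FOLLOW(S) starts with {$}.
FIRST(S) = {*, +, ε}
FIRST(Z) = {*, +, ε}
FOLLOW(S) = {$}
FOLLOW(Z) = {$}
Therefore, FOLLOW(S) = {$}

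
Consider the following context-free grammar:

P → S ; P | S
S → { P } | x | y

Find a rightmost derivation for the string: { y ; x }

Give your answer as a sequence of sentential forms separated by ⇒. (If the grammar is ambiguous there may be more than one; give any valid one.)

P ⇒ S ⇒ { P } ⇒ { S ; P } ⇒ { S ; S } ⇒ { S ; x } ⇒ { y ; x }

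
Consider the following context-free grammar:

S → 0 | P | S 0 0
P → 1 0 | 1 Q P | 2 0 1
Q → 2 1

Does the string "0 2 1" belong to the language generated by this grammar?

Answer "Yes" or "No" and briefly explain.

No - no valid derivation exists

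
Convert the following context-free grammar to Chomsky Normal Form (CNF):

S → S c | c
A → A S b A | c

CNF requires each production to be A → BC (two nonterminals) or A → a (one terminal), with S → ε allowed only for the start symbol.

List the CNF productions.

TC → c; S → c; TB → b; A → c; S → S TC; A → A X0; X0 → S X1; X1 → TB A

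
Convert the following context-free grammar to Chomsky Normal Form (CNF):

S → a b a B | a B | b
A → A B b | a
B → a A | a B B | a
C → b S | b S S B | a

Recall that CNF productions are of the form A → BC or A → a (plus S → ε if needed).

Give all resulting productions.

TA → a; TB → b; S → b; A → a; B → a; C → a; S → TA X0; X0 → TB X1; X1 → TA B; S → TA B; A → A X2; X2 → B TB; B → TA A; B → TA X3; X3 → B B; C → TB S; C → TB X4; X4 → S X5; X5 → S B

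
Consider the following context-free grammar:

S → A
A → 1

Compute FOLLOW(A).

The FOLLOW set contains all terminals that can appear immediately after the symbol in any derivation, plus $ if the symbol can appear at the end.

We compute FOLLOW(A) using the standard algorithm.
FOLLOW(S) starts with {$}.
FIRST(A) = {1}
FIRST(S) = {1}
FOLLOW(A) = {$}
FOLLOW(S) = {$}
Therefore, FOLLOW(A) = {$}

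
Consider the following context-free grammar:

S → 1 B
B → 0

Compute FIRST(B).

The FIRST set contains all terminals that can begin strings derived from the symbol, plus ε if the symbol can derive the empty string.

We compute FIRST(B) using the standard algorithm.
FIRST(B) = {0}
FIRST(S) = {1}
Therefore, FIRST(B) = {0}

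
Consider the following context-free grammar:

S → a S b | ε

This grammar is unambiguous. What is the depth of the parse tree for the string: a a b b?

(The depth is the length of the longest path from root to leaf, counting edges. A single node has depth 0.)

3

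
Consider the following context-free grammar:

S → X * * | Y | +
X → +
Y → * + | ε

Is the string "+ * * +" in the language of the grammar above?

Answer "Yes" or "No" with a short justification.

No - no valid derivation exists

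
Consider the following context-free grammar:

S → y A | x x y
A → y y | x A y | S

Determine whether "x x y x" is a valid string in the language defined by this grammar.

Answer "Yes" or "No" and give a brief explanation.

No - no valid derivation exists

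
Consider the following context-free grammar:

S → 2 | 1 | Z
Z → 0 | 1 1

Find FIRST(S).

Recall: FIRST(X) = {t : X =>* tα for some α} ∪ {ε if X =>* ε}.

We compute FIRST(S) using the standard algorithm.
FIRST(S) = {0, 1, 2}
FIRST(Z) = {0, 1}
Therefore, FIRST(S) = {0, 1, 2}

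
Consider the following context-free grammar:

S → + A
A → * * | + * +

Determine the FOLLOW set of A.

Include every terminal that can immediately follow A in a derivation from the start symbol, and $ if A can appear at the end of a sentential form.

We compute FOLLOW(A) using the standard algorithm.
FOLLOW(S) starts with {$}.
FIRST(A) = {*, +}
FIRST(S) = {+}
FOLLOW(A) = {$}
FOLLOW(S) = {$}
Therefore, FOLLOW(A) = {$}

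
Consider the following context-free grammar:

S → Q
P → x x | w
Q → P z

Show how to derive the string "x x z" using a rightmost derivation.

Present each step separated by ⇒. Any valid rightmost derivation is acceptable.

S ⇒ Q ⇒ P z ⇒ x x z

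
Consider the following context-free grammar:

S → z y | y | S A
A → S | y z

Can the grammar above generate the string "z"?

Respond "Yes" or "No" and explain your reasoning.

No - no valid derivation exists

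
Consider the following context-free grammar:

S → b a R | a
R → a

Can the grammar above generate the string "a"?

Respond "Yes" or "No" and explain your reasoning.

Yes - a valid derivation exists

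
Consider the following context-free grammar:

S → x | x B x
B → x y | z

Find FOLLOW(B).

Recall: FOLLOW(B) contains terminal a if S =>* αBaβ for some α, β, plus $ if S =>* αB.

We compute FOLLOW(B) using the standard algorithm.
FOLLOW(S) starts with {$}.
FIRST(B) = {x, z}
FIRST(S) = {x}
FOLLOW(B) = {x}
FOLLOW(S) = {$}
Therefore, FOLLOW(B) = {x}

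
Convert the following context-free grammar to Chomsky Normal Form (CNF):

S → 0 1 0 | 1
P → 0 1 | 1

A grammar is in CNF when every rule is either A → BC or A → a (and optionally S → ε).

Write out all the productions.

T0 → 0; T1 → 1; S → 1; P → 1; S → T0 X0; X0 → T1 T0; P → T0 T1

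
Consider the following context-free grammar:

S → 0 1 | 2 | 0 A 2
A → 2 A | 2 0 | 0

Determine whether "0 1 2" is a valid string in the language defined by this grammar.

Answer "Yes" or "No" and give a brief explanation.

No - no valid derivation exists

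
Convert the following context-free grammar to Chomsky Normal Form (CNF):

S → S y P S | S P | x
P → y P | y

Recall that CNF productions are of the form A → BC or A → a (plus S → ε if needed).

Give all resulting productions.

TY → y; S → x; P → y; S → S X0; X0 → TY X1; X1 → P S; S → S P; P → TY P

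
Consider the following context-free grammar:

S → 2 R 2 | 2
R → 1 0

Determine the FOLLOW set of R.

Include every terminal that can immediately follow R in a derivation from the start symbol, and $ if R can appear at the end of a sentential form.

We compute FOLLOW(R) using the standard algorithm.
FOLLOW(S) starts with {$}.
FIRST(R) = {1}
FIRST(S) = {2}
FOLLOW(R) = {2}
FOLLOW(S) = {$}
Therefore, FOLLOW(R) = {2}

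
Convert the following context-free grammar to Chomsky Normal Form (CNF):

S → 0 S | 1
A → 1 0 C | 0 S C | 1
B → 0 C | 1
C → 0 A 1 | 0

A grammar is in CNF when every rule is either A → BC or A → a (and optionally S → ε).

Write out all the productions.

T0 → 0; S → 1; T1 → 1; A → 1; B → 1; C → 0; S → T0 S; A → T1 X0; X0 → T0 C; A → T0 X1; X1 → S C; B → T0 C; C → T0 X2; X2 → A T1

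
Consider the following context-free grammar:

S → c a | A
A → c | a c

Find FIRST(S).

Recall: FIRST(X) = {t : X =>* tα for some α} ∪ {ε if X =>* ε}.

We compute FIRST(S) using the standard algorithm.
FIRST(A) = {a, c}
FIRST(S) = {a, c}
Therefore, FIRST(S) = {a, c}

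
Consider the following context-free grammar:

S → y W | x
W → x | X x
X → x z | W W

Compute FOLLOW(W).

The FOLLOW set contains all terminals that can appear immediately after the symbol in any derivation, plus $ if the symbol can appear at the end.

We compute FOLLOW(W) using the standard algorithm.
FOLLOW(S) starts with {$}.
FIRST(S) = {x, y}
FIRST(W) = {x}
FIRST(X) = {x}
FOLLOW(S) = {$}
FOLLOW(W) = {$, x}
FOLLOW(X) = {x}
Therefore, FOLLOW(W) = {$, x}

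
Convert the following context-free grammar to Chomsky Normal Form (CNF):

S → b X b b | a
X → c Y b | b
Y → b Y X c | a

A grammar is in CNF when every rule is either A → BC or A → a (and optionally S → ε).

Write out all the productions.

TB → b; S → a; TC → c; X → b; Y → a; S → TB X0; X0 → X X1; X1 → TB TB; X → TC X2; X2 → Y TB; Y → TB X3; X3 → Y X4; X4 → X TC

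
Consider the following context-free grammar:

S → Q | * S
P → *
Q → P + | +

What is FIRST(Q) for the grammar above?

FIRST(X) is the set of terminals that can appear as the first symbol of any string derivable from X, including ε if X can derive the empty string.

We compute FIRST(Q) using the standard algorithm.
FIRST(P) = {*}
FIRST(Q) = {*, +}
FIRST(S) = {*, +}
Therefore, FIRST(Q) = {*, +}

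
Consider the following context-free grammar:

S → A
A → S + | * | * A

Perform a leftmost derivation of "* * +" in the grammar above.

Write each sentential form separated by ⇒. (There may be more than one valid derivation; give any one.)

S ⇒ A ⇒ S + ⇒ A + ⇒ * A + ⇒ * * +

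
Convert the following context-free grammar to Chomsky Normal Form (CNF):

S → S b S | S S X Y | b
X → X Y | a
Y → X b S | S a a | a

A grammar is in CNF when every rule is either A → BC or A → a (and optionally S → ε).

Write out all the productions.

TB → b; S → b; X → a; TA → a; Y → a; S → S X0; X0 → TB S; S → S X1; X1 → S X2; X2 → X Y; X → X Y; Y → X X3; X3 → TB S; Y → S X4; X4 → TA TA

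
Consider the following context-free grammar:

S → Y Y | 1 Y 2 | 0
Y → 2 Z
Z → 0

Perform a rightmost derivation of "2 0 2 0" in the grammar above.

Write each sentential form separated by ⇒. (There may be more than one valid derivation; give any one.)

S ⇒ Y Y ⇒ Y 2 Z ⇒ Y 2 0 ⇒ 2 Z 2 0 ⇒ 2 0 2 0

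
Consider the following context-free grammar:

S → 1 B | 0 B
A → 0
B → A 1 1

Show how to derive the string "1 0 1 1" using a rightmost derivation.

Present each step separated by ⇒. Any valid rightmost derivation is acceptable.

S ⇒ 1 B ⇒ 1 A 1 1 ⇒ 1 0 1 1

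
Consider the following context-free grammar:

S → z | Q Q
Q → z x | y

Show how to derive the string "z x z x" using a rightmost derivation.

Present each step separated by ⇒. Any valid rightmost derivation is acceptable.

S ⇒ Q Q ⇒ Q z x ⇒ z x z x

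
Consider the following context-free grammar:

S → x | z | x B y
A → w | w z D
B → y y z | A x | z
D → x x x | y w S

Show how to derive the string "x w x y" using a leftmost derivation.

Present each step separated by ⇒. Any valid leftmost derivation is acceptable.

S ⇒ x B y ⇒ x A x y ⇒ x w x y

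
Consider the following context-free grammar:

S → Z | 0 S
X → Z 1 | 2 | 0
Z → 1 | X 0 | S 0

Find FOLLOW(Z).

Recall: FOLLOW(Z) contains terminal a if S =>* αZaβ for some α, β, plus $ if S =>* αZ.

We compute FOLLOW(Z) using the standard algorithm.
FOLLOW(S) starts with {$}.
FIRST(S) = {0, 1, 2}
FIRST(X) = {0, 1, 2}
FIRST(Z) = {0, 1, 2}
FOLLOW(S) = {$, 0}
FOLLOW(X) = {0}
FOLLOW(Z) = {$, 0, 1}
Therefore, FOLLOW(Z) = {$, 0, 1}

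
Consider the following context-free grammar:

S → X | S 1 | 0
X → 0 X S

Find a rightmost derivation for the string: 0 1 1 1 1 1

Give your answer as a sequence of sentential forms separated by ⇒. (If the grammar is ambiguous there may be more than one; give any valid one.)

S ⇒ S 1 ⇒ S 1 1 ⇒ S 1 1 1 ⇒ S 1 1 1 1 ⇒ S 1 1 1 1 1 ⇒ 0 1 1 1 1 1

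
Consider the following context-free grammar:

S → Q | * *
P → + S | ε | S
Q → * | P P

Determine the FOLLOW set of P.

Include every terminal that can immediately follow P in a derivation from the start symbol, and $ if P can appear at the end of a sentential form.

We compute FOLLOW(P) using the standard algorithm.
FOLLOW(S) starts with {$}.
FIRST(P) = {*, +, ε}
FIRST(Q) = {*, +, ε}
FIRST(S) = {*, +, ε}
FOLLOW(P) = {$, *, +}
FOLLOW(Q) = {$, *, +}
FOLLOW(S) = {$, *, +}
Therefore, FOLLOW(P) = {$, *, +}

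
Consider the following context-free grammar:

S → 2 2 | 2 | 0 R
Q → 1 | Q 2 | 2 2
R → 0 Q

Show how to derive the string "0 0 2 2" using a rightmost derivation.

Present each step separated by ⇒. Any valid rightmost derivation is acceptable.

S ⇒ 0 R ⇒ 0 0 Q ⇒ 0 0 2 2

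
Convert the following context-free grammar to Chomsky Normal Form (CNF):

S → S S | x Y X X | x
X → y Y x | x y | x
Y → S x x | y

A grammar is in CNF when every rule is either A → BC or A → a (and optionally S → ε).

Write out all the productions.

TX → x; S → x; TY → y; X → x; Y → y; S → S S; S → TX X0; X0 → Y X1; X1 → X X; X → TY X2; X2 → Y TX; X → TX TY; Y → S X3; X3 → TX TX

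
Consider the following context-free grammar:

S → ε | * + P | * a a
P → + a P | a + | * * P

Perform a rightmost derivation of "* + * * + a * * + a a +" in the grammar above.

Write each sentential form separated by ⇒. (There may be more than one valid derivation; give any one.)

S ⇒ * + P ⇒ * + * * P ⇒ * + * * + a P ⇒ * + * * + a * * P ⇒ * + * * + a * * + a P ⇒ * + * * + a * * + a a +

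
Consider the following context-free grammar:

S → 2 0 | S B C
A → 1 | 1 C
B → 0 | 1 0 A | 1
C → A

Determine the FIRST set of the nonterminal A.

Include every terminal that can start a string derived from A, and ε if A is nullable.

We compute FIRST(A) using the standard algorithm.
FIRST(A) = {1}
FIRST(B) = {0, 1}
FIRST(C) = {1}
FIRST(S) = {2}
Therefore, FIRST(A) = {1}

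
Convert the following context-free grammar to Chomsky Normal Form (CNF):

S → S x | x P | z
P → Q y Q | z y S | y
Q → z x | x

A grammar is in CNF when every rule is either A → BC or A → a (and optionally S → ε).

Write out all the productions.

TX → x; S → z; TY → y; TZ → z; P → y; Q → x; S → S TX; S → TX P; P → Q X0; X0 → TY Q; P → TZ X1; X1 → TY S; Q → TZ TX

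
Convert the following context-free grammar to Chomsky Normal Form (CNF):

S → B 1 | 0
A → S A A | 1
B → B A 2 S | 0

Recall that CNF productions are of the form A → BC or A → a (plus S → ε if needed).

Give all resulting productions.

T1 → 1; S → 0; A → 1; T2 → 2; B → 0; S → B T1; A → S X0; X0 → A A; B → B X1; X1 → A X2; X2 → T2 S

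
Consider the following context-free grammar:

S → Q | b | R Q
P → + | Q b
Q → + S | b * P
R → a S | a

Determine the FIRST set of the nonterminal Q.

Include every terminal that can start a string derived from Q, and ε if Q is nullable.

We compute FIRST(Q) using the standard algorithm.
FIRST(P) = {+, b}
FIRST(Q) = {+, b}
FIRST(R) = {a}
FIRST(S) = {+, a, b}
Therefore, FIRST(Q) = {+, b}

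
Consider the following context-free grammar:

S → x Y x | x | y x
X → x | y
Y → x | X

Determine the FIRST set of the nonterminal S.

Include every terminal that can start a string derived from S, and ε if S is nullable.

We compute FIRST(S) using the standard algorithm.
FIRST(S) = {x, y}
FIRST(X) = {x, y}
FIRST(Y) = {x, y}
Therefore, FIRST(S) = {x, y}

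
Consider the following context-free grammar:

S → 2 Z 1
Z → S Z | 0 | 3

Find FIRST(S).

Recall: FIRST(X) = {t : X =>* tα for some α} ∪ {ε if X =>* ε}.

We compute FIRST(S) using the standard algorithm.
FIRST(S) = {2}
FIRST(Z) = {0, 2, 3}
Therefore, FIRST(S) = {2}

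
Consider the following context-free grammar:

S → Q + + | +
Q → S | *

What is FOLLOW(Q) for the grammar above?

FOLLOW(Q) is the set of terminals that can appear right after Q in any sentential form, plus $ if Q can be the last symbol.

We compute FOLLOW(Q) using the standard algorithm.
FOLLOW(S) starts with {$}.
FIRST(Q) = {*, +}
FIRST(S) = {*, +}
FOLLOW(Q) = {+}
FOLLOW(S) = {$, +}
Therefore, FOLLOW(Q) = {+}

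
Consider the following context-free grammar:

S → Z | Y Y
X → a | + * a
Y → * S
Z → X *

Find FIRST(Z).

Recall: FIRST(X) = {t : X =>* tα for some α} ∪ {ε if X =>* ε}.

We compute FIRST(Z) using the standard algorithm.
FIRST(S) = {*, +, a}
FIRST(X) = {+, a}
FIRST(Y) = {*}
FIRST(Z) = {+, a}
Therefore, FIRST(Z) = {+, a}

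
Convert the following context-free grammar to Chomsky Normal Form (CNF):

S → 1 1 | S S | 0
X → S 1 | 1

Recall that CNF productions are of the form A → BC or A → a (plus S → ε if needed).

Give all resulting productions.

T1 → 1; S → 0; X → 1; S → T1 T1; S → S S; X → S T1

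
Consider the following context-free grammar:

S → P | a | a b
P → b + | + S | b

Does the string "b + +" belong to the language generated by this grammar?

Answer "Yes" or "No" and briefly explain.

No - no valid derivation exists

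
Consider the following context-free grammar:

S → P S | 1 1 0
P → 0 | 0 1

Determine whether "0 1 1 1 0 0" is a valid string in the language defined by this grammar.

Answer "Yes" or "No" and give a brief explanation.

No - no valid derivation exists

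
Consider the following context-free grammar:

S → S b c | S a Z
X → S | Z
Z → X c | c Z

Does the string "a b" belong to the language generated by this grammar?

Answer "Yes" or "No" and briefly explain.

No - no valid derivation exists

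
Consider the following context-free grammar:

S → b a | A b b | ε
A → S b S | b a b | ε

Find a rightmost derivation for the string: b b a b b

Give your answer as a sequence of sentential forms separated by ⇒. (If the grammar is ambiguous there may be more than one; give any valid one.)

S ⇒ A b b ⇒ S b S b b ⇒ S b b a b b ⇒ b b a b b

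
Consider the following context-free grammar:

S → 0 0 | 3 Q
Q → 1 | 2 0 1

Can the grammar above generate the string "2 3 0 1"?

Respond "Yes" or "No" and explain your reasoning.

No - no valid derivation exists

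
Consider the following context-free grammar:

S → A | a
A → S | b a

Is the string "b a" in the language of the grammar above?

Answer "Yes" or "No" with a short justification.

Yes - a valid derivation exists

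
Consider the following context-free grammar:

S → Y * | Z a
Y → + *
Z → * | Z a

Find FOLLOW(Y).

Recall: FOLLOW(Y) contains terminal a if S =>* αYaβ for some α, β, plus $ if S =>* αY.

We compute FOLLOW(Y) using the standard algorithm.
FOLLOW(S) starts with {$}.
FIRST(S) = {*, +}
FIRST(Y) = {+}
FIRST(Z) = {*}
FOLLOW(S) = {$}
FOLLOW(Y) = {*}
FOLLOW(Z) = {a}
Therefore, FOLLOW(Y) = {*}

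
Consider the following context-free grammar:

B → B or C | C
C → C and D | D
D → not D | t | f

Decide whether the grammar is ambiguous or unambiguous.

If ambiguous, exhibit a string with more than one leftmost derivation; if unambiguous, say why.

Unambiguous - every string in the language has a unique leftmost derivation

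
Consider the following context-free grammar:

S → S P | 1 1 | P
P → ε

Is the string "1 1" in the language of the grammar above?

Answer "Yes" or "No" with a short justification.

Yes - a valid derivation exists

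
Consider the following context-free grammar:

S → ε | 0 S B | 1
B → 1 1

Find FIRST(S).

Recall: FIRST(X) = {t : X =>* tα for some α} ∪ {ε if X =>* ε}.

We compute FIRST(S) using the standard algorithm.
FIRST(B) = {1}
FIRST(S) = {0, 1, ε}
Therefore, FIRST(S) = {0, 1, ε}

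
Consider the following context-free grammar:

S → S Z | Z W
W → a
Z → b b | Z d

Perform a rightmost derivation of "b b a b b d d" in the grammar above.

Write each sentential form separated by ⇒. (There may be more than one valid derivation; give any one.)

S ⇒ S Z ⇒ S Z d ⇒ S Z d d ⇒ S b b d d ⇒ Z W b b d d ⇒ Z a b b d d ⇒ b b a b b d d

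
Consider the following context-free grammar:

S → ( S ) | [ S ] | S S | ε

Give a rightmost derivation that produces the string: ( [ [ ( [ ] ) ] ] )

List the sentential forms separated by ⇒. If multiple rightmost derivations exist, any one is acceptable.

S ⇒ ( S ) ⇒ ( [ S ] ) ⇒ ( [ [ S ] ] ) ⇒ ( [ [ ( S ) ] ] ) ⇒ ( [ [ ( [ S ] ) ] ] ) ⇒ ( [ [ ( [ ] ) ] ] )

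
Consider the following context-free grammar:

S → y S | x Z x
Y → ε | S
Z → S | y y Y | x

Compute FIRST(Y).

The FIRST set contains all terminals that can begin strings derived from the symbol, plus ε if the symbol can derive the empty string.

We compute FIRST(Y) using the standard algorithm.
FIRST(S) = {x, y}
FIRST(Y) = {x, y, ε}
FIRST(Z) = {x, y}
Therefore, FIRST(Y) = {x, y, ε}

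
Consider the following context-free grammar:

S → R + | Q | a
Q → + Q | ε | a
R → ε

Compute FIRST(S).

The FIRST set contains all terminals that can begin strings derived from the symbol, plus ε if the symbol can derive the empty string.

We compute FIRST(S) using the standard algorithm.
FIRST(Q) = {+, a, ε}
FIRST(R) = {ε}
FIRST(S) = {+, a, ε}
Therefore, FIRST(S) = {+, a, ε}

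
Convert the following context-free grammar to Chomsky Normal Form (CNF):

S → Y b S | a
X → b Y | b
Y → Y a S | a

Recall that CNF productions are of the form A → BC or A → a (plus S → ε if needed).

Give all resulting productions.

TB → b; S → a; X → b; TA → a; Y → a; S → Y X0; X0 → TB S; X → TB Y; Y → Y X1; X1 → TA S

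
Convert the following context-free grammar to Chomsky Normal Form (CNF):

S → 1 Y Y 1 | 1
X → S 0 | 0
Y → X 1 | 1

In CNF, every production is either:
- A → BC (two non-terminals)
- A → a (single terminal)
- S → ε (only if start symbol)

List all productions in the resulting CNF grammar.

T1 → 1; S → 1; T0 → 0; X → 0; Y → 1; S → T1 X0; X0 → Y X1; X1 → Y T1; X → S T0; Y → X T1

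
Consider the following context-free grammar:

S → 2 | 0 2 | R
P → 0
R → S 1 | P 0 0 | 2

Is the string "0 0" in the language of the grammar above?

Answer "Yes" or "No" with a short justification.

No - no valid derivation exists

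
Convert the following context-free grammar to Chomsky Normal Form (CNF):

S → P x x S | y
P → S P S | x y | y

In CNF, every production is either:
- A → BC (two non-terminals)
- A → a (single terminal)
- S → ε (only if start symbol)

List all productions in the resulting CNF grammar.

TX → x; S → y; TY → y; P → y; S → P X0; X0 → TX X1; X1 → TX S; P → S X2; X2 → P S; P → TX TY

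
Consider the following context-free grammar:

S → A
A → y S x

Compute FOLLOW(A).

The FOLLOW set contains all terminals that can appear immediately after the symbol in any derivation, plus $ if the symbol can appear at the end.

We compute FOLLOW(A) using the standard algorithm.
FOLLOW(S) starts with {$}.
FIRST(A) = {y}
FIRST(S) = {y}
FOLLOW(A) = {$, x}
FOLLOW(S) = {$, x}
Therefore, FOLLOW(A) = {$, x}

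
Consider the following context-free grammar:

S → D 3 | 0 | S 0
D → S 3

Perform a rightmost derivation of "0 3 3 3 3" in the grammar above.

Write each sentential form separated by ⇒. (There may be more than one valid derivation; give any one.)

S ⇒ D 3 ⇒ S 3 3 ⇒ D 3 3 3 ⇒ S 3 3 3 3 ⇒ 0 3 3 3 3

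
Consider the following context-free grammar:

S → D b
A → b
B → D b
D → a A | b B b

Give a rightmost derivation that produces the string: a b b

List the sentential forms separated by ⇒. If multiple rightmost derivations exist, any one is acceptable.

S ⇒ D b ⇒ a A b ⇒ a b b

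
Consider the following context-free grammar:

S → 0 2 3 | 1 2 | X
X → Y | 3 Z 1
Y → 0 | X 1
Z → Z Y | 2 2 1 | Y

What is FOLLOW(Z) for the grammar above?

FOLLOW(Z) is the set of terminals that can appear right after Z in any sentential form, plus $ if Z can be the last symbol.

We compute FOLLOW(Z) using the standard algorithm.
FOLLOW(S) starts with {$}.
FIRST(S) = {0, 1, 3}
FIRST(X) = {0, 3}
FIRST(Y) = {0, 3}
FIRST(Z) = {0, 2, 3}
FOLLOW(S) = {$}
FOLLOW(X) = {$, 1}
FOLLOW(Y) = {$, 0, 1, 3}
FOLLOW(Z) = {0, 1, 3}
Therefore, FOLLOW(Z) = {0, 1, 3}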